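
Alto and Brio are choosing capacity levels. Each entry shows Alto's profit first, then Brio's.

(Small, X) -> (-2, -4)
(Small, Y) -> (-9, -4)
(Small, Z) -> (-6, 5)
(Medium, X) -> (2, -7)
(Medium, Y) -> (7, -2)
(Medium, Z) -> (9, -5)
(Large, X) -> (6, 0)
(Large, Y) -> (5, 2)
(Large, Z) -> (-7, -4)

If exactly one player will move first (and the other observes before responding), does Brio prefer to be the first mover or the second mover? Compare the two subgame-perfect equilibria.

first

If Alto leads: Brio's best replies are Small→Z, Medium→Y, Large→Y; Alto's induced payoffs -6, 7, 5; outcome (Medium, Y), payoffs (7, -2).
If Brio leads: Alto's best replies are X→Large, Y→Medium, Z→Medium; Brio's induced payoffs 0, -2, -5; outcome (Large, X), payoffs (6, 0).
Brio gets 0 moving first and -2 moving second, so Brio prefers to move first.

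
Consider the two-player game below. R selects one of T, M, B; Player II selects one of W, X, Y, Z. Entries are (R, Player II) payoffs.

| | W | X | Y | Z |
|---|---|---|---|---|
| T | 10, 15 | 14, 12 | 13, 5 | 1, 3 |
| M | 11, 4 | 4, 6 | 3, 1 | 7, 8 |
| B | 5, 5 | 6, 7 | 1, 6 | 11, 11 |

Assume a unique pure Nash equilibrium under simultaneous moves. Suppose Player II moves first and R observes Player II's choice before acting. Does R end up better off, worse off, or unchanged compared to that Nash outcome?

Solve by backward induction (Player II leads).
- W → R plays M (best of 10, 11, 5); Player II gets 4.
- X → R plays T (best of 14, 4, 6); Player II gets 12.
- Y → R plays T (best of 13, 3, 1); Player II gets 5.
- Z → R plays B (best of 1, 7, 11); Player II gets 11.
Player II's induced payoffs are 4, 12, 5, 11, so Player II commits to X. Subgame-perfect outcome: (T, X) with payoffs (14, 12).
Now find the simultaneous Nash equilibrium.
R's best replies: W→M; X→T; Y→T; Z→B.
Player II's best replies: T→W; M→Z; B→Z.
The unique mutual best reply is (B, Z), giving (11, 11).
R earns 14 sequentially versus 11 at the Nash outcome: better off.

better off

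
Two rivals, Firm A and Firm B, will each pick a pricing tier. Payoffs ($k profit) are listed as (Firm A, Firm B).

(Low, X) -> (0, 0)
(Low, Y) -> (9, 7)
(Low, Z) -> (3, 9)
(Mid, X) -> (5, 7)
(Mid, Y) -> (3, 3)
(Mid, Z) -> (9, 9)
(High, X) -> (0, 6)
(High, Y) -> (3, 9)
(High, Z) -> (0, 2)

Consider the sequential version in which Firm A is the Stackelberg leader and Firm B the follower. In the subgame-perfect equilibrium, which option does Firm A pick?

Backward induction with Firm A moving first.
- Low: Firm B compares 0, 7, 9 and picks Z; Firm A would get 3.
- Mid: Firm B compares 7, 3, 9 and picks Z; Firm A would get 9.
- High: Firm B compares 6, 9, 2 and picks Y; Firm A would get 3.
Firm A's induced payoffs are 3, 9, 3, so Firm A commits to Mid. Subgame-perfect outcome: (Mid, Z) with payoffs (9, 9).

Mid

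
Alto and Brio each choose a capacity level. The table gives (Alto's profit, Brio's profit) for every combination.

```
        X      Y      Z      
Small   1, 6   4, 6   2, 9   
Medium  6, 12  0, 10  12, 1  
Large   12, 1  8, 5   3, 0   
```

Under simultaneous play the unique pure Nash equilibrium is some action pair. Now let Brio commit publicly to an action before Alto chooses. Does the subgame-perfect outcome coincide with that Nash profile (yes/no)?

yes

Alto best-responds to each possible Brio move:
- X: BR = Large, leader payoff 1.
- Y: BR = Large, leader payoff 5.
- Z: BR = Medium, leader payoff 1.
Among 1, 5, 1, the best is 5 at Y. Subgame-perfect outcome: (Large, Y) with payoffs (8, 5).
Now find the simultaneous Nash equilibrium.
Alto's best replies: X→Large; Y→Large; Z→Medium.
Brio's best replies: Small→Z; Medium→X; Large→Y.
Only (Large, Y) has each player best-responding; Nash payoffs (8, 5).
Sequential outcome (Large, Y) coincides with the Nash profile (Large, Y).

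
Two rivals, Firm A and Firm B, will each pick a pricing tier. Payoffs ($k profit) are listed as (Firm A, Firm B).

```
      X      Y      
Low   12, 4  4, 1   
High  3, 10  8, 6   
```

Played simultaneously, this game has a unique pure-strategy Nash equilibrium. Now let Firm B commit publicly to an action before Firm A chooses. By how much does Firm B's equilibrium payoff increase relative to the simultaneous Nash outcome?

Work backward from Firm A's decision.
- X: Firm A compares 12, 3 and picks Low; Firm B would get 4.
- Y: Firm A compares 4, 8 and picks High; Firm B would get 6.
Firm B's induced payoffs are 4, 6, so Firm B commits to Y. Subgame-perfect outcome: (High, Y) with payoffs (8, 6).
For the simultaneous game, intersect best replies.
Firm A's best replies: X→Low; Y→High.
Firm B's best replies: Low→X; High→X.
Only (Low, X) has each player best-responding; Nash payoffs (12, 4).
Firm B's commitment gain: 6 − 4 = 2.

2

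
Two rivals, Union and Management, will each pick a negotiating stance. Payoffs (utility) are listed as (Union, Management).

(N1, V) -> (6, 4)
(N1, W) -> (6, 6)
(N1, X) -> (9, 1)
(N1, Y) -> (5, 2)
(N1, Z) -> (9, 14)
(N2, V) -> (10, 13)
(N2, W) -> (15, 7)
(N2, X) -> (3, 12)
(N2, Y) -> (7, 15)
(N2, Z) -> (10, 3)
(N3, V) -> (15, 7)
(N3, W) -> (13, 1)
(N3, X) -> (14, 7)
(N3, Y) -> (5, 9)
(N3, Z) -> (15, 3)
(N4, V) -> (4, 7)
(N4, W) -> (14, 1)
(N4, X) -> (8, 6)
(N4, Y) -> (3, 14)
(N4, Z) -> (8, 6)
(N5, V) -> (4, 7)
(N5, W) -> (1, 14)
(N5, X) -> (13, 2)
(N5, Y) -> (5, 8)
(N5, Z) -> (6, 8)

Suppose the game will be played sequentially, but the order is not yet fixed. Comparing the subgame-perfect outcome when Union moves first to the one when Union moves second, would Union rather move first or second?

first

If Union leads: Management's best replies are N1→Z, N2→Y, N3→Y, N4→Y, N5→W; Union's induced payoffs 9, 7, 5, 3, 1; outcome (N1, Z), payoffs (9, 14).
If Management leads: Union's best replies are V→N3, W→N2, X→N3, Y→N2, Z→N3; Management's induced payoffs 7, 7, 7, 15, 3; outcome (N2, Y), payoffs (7, 15).
Union gets 9 moving first and 7 moving second, so Union prefers to move first.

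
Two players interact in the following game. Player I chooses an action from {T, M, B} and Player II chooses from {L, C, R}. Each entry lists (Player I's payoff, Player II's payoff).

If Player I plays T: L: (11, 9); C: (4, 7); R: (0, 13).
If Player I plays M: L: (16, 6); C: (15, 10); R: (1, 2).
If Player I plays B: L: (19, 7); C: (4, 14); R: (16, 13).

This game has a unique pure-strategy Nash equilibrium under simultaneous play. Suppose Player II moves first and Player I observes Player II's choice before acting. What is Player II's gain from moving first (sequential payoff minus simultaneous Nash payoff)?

3

Work backward from Player I's decision.
- L: Player I compares 11, 16, 19 and picks B; Player II would get 7.
- C: Player I compares 4, 15, 4 and picks M; Player II would get 10.
- R: Player I compares 0, 1, 16 and picks B; Player II would get 13.
Among 7, 10, 13, the best is 13 at R. Subgame-perfect outcome: (B, R) with payoffs (16, 13).
For the simultaneous game, intersect best replies.
Player I's best replies: L→B; C→M; R→B.
Player II's best replies: T→R; M→C; B→C.
The unique mutual best reply is (M, C), giving (15, 10).
Player II's commitment gain: 13 − 10 = 3.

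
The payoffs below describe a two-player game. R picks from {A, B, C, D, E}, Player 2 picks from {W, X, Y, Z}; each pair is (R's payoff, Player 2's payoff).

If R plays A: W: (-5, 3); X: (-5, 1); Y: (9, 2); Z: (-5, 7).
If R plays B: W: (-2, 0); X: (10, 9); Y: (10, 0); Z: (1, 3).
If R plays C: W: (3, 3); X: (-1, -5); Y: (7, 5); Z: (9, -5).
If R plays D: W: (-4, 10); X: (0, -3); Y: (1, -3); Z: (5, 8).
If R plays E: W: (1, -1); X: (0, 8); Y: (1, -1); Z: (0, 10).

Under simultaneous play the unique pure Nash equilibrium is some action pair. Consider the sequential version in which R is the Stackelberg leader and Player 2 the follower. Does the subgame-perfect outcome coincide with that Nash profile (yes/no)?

Solve by backward induction (R leads).
- A: BR = Z, leader payoff -5.
- B: BR = X, leader payoff 10.
- C: BR = Y, leader payoff 7.
- D: BR = W, leader payoff -4.
- E: BR = Z, leader payoff 0.
R's induced payoffs are -5, 10, 7, -4, 0, so R commits to B. Subgame-perfect outcome: (B, X) with payoffs (10, 9).
Under simultaneous play:
R's best replies: W→C; X→B; Y→B; Z→C.
Player 2's best replies: A→Z; B→X; C→Y; D→W; E→Z.
Only (B, X) has each player best-responding; Nash payoffs (10, 9).
Sequential outcome (B, X) coincides with the Nash profile (B, X).

yes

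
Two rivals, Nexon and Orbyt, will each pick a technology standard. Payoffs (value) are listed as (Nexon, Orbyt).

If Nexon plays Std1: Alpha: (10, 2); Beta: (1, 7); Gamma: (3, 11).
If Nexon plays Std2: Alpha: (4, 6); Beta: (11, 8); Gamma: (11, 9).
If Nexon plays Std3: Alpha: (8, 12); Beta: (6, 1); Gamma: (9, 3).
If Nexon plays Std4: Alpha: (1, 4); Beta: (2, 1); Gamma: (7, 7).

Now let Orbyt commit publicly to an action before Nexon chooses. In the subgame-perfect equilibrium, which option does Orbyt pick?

Gamma

Work backward from Nexon's decision.
- Alpha: Nexon compares 10, 4, 8, 1 and picks Std1; Orbyt would get 2.
- Beta: Nexon compares 1, 11, 6, 2 and picks Std2; Orbyt would get 8.
- Gamma: Nexon compares 3, 11, 9, 7 and picks Std2; Orbyt would get 9.
Among 2, 8, 9, the best is 9 at Gamma. Subgame-perfect outcome: (Std2, Gamma) with payoffs (11, 9).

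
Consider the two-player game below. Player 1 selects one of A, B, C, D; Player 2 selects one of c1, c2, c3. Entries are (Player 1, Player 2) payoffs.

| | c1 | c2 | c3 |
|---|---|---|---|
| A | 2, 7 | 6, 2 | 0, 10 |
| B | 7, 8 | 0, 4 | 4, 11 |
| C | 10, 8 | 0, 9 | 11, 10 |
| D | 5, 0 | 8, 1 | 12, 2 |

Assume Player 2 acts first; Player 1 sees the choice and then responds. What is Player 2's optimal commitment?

c1

Solve by backward induction (Player 2 leads).
- c1 → Player 1 plays C (best of 2, 7, 10, 5); Player 2 gets 8.
- c2 → Player 1 plays D (best of 6, 0, 0, 8); Player 2 gets 1.
- c3 → Player 1 plays D (best of 0, 4, 11, 12); Player 2 gets 2.
Player 2's induced payoffs are 8, 1, 2, so Player 2 commits to c1. Subgame-perfect outcome: (C, c1) with payoffs (10, 8).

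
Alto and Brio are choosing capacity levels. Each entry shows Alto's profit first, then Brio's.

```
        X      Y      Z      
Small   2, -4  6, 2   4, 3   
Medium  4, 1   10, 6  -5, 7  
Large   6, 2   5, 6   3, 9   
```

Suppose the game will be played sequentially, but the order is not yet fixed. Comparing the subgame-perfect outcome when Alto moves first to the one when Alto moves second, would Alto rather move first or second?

If Alto leads: Brio's best replies are Small→Z, Medium→Z, Large→Z; Alto's induced payoffs 4, -5, 3; outcome (Small, Z), payoffs (4, 3).
If Brio leads: Alto's best replies are X→Large, Y→Medium, Z→Small; Brio's induced payoffs 2, 6, 3; outcome (Medium, Y), payoffs (10, 6).
Alto gets 4 moving first and 10 moving second, so Alto prefers to move second.

second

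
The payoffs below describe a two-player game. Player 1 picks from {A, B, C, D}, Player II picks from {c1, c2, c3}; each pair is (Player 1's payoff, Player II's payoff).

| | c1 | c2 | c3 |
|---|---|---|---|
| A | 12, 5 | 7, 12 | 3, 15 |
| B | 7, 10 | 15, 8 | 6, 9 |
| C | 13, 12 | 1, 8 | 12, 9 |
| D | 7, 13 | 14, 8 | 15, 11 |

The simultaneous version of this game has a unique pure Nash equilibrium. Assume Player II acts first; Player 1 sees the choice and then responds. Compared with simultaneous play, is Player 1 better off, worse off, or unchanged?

Solve by backward induction (Player II leads).
- c1: Player 1 compares 12, 7, 13, 7 and picks C; Player II would get 12.
- c2: Player 1 compares 7, 15, 1, 14 and picks B; Player II would get 8.
- c3: Player 1 compares 3, 6, 12, 15 and picks D; Player II would get 11.
Among 12, 8, 11, the best is 12 at c1. Subgame-perfect outcome: (C, c1) with payoffs (13, 12).
Under simultaneous play:
Player 1's best replies: c1→C; c2→B; c3→D.
Player II's best replies: A→c3; B→c1; C→c1; D→c1.
Only (C, c1) has each player best-responding; Nash payoffs (13, 12).
Player 1 earns 13 sequentially versus 13 at the Nash outcome: unchanged.

unchanged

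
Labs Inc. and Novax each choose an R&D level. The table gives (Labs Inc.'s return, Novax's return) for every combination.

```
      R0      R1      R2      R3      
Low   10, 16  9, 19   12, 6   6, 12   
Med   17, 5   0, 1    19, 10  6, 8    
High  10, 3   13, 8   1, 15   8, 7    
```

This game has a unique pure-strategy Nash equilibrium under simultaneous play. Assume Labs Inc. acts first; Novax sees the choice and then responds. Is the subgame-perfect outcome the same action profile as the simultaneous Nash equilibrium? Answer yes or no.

yes

Solve by backward induction (Labs Inc. leads).
- Low: BR = R1, leader payoff 9.
- Med: BR = R2, leader payoff 19.
- High: BR = R2, leader payoff 1.
Among 9, 19, 1, the best is 19 at Med. Subgame-perfect outcome: (Med, R2) with payoffs (19, 10).
Now find the simultaneous Nash equilibrium.
Labs Inc.'s best replies: R0→Med; R1→High; R2→Med; R3→High.
Novax's best replies: Low→R1; Med→R2; High→R2.
Only (Med, R2) has each player best-responding; Nash payoffs (19, 10).
Sequential outcome (Med, R2) coincides with the Nash profile (Med, R2).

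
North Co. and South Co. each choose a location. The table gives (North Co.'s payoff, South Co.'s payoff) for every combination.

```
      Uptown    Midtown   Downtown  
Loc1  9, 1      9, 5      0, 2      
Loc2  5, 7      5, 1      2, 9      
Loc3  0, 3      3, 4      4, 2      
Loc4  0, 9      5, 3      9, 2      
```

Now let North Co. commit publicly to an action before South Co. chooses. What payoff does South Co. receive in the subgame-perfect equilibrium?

South Co. best-responds to each possible North Co. move:
- Loc1 → South Co. plays Midtown (best of 1, 5, 2); North Co. gets 9.
- Loc2 → South Co. plays Downtown (best of 7, 1, 9); North Co. gets 2.
- Loc3 → South Co. plays Midtown (best of 3, 4, 2); North Co. gets 3.
- Loc4 → South Co. plays Uptown (best of 9, 3, 2); North Co. gets 0.
Among 9, 2, 3, 0, the best is 9 at Loc1. Subgame-perfect outcome: (Loc1, Midtown) with payoffs (9, 5).

5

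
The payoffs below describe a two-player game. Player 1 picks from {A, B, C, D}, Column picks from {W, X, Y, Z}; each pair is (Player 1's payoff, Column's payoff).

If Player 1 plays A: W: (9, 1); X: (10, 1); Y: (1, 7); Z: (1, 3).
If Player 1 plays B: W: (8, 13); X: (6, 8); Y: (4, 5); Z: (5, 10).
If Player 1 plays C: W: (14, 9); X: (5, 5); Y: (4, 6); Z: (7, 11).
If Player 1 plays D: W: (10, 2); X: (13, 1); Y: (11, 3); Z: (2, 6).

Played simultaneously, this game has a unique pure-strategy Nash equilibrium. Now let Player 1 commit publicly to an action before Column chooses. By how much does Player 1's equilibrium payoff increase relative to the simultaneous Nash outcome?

Work backward from Column's decision.
- A: Column compares 1, 1, 7, 3 and picks Y; Player 1 would get 1.
- B: Column compares 13, 8, 5, 10 and picks W; Player 1 would get 8.
- C: Column compares 9, 5, 6, 11 and picks Z; Player 1 would get 7.
- D: Column compares 2, 1, 3, 6 and picks Z; Player 1 would get 2.
Maximizing over 1, 8, 7, 2, Player 1 chooses B. Subgame-perfect outcome: (B, W) with payoffs (8, 13).
Under simultaneous play:
Player 1's best replies: W→C; X→D; Y→D; Z→C.
Column's best replies: A→Y; B→W; C→Z; D→Z.
The unique mutual best reply is (C, Z), giving (7, 11).
Player 1's commitment gain: 8 − 7 = 1.

1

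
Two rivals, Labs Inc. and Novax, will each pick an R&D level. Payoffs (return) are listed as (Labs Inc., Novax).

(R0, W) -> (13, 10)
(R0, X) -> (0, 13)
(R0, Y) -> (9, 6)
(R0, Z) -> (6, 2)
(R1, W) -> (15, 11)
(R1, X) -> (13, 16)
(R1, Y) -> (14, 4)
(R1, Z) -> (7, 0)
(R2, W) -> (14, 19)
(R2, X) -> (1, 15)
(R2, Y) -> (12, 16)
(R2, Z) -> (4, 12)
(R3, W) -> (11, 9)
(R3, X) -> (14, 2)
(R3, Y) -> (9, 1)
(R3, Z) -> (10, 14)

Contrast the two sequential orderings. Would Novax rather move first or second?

If Labs Inc. leads: Novax's best replies are R0→X, R1→X, R2→W, R3→Z; Labs Inc.'s induced payoffs 0, 13, 14, 10; outcome (R2, W), payoffs (14, 19).
If Novax leads: Labs Inc.'s best replies are W→R1, X→R3, Y→R1, Z→R3; Novax's induced payoffs 11, 2, 4, 14; outcome (R3, Z), payoffs (10, 14).
Novax gets 14 moving first and 19 moving second, so Novax prefers to move second.

second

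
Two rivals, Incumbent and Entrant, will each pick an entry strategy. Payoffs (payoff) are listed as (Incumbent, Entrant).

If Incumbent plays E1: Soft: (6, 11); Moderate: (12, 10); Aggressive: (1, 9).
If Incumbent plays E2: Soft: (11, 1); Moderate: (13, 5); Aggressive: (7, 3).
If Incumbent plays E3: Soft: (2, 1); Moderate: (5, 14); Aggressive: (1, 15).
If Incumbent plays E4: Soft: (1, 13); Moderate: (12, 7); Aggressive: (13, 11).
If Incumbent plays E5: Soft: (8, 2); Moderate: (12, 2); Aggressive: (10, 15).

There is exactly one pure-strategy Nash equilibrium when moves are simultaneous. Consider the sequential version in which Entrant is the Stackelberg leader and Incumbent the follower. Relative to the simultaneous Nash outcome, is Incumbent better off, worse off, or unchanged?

Backward induction with Entrant moving first.
- Soft → Incumbent plays E2 (best of 6, 11, 2, 1, 8); Entrant gets 1.
- Moderate → Incumbent plays E2 (best of 12, 13, 5, 12, 12); Entrant gets 5.
- Aggressive → Incumbent plays E4 (best of 1, 7, 1, 13, 10); Entrant gets 11.
Entrant's induced payoffs are 1, 5, 11, so Entrant commits to Aggressive. Subgame-perfect outcome: (E4, Aggressive) with payoffs (13, 11).
Under simultaneous play:
Incumbent's best replies: Soft→E2; Moderate→E2; Aggressive→E4.
Entrant's best replies: E1→Soft; E2→Moderate; E3→Aggressive; E4→Soft; E5→Aggressive.
Only (E2, Moderate) has each player best-responding; Nash payoffs (13, 5).
Incumbent earns 13 sequentially versus 13 at the Nash outcome: unchanged.

unchanged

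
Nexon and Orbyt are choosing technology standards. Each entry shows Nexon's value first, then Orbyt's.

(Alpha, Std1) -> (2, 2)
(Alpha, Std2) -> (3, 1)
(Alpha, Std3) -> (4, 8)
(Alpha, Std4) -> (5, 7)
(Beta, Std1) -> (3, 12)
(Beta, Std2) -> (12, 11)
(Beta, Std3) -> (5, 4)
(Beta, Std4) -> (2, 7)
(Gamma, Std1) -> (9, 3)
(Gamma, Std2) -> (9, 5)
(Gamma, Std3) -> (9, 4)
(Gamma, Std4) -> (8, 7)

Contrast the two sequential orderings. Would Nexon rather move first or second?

If Nexon leads: Orbyt's best replies are Alpha→Std3, Beta→Std1, Gamma→Std4; Nexon's induced payoffs 4, 3, 8; outcome (Gamma, Std4), payoffs (8, 7).
If Orbyt leads: Nexon's best replies are Std1→Gamma, Std2→Beta, Std3→Gamma, Std4→Gamma; Orbyt's induced payoffs 3, 11, 4, 7; outcome (Beta, Std2), payoffs (12, 11).
Nexon gets 8 moving first and 12 moving second, so Nexon prefers to move second.

second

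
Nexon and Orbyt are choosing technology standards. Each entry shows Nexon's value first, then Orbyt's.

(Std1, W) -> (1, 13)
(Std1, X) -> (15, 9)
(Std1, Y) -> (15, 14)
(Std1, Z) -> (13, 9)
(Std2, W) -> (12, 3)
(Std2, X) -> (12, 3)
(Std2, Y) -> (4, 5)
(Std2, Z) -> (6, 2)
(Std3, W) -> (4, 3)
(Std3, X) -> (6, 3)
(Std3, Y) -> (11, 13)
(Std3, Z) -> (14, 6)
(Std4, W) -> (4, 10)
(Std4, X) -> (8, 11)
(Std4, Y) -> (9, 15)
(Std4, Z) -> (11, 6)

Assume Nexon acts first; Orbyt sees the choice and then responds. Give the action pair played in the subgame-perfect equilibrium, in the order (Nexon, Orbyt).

Backward induction with Nexon moving first.
- Std1: BR = Y, leader payoff 15.
- Std2: BR = Y, leader payoff 4.
- Std3: BR = Y, leader payoff 11.
- Std4: BR = Y, leader payoff 9.
Nexon's induced payoffs are 15, 4, 11, 9, so Nexon commits to Std1. Subgame-perfect outcome: (Std1, Y) with payoffs (15, 14).

(Std1, Y)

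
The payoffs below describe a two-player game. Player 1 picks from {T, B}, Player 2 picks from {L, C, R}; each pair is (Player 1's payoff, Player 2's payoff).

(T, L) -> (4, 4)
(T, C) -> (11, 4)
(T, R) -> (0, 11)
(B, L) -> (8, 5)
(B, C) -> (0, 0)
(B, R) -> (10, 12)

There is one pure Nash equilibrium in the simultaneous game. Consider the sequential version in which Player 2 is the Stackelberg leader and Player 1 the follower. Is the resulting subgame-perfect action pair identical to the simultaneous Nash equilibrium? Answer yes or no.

yes

Backward induction with Player 2 moving first.
- L: Player 1 compares 4, 8 and picks B; Player 2 would get 5.
- C: Player 1 compares 11, 0 and picks T; Player 2 would get 4.
- R: Player 1 compares 0, 10 and picks B; Player 2 would get 12.
Maximizing over 5, 4, 12, Player 2 chooses R. Subgame-perfect outcome: (B, R) with payoffs (10, 12).
For the simultaneous game, intersect best replies.
Player 1's best replies: L→B; C→T; R→B.
Player 2's best replies: T→R; B→R.
The unique mutual best reply is (B, R), giving (10, 12).
Sequential outcome (B, R) coincides with the Nash profile (B, R).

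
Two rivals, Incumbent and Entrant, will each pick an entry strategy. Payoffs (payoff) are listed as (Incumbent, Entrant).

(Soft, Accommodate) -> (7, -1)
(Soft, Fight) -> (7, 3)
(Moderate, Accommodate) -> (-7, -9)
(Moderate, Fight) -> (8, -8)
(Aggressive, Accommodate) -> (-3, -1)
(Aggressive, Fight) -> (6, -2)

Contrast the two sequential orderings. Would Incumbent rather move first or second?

If Incumbent leads: Entrant's best replies are Soft→Fight, Moderate→Fight, Aggressive→Accommodate; Incumbent's induced payoffs 7, 8, -3; outcome (Moderate, Fight), payoffs (8, -8).
If Entrant leads: Incumbent's best replies are Accommodate→Soft, Fight→Moderate; Entrant's induced payoffs -1, -8; outcome (Soft, Accommodate), payoffs (7, -1).
Incumbent gets 8 moving first and 7 moving second, so Incumbent prefers to move first.

first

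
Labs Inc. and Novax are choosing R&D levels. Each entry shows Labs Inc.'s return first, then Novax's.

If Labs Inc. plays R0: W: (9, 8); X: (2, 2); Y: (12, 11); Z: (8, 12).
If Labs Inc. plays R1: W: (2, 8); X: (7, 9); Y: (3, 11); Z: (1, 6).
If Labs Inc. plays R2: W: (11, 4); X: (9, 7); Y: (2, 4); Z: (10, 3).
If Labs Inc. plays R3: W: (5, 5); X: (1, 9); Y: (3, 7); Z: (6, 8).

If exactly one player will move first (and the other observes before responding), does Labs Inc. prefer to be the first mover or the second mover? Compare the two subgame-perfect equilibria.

If Labs Inc. leads: Novax's best replies are R0→Z, R1→Y, R2→X, R3→X; Labs Inc.'s induced payoffs 8, 3, 9, 1; outcome (R2, X), payoffs (9, 7).
If Novax leads: Labs Inc.'s best replies are W→R2, X→R2, Y→R0, Z→R2; Novax's induced payoffs 4, 7, 11, 3; outcome (R0, Y), payoffs (12, 11).
Labs Inc. gets 9 moving first and 12 moving second, so Labs Inc. prefers to move second.

second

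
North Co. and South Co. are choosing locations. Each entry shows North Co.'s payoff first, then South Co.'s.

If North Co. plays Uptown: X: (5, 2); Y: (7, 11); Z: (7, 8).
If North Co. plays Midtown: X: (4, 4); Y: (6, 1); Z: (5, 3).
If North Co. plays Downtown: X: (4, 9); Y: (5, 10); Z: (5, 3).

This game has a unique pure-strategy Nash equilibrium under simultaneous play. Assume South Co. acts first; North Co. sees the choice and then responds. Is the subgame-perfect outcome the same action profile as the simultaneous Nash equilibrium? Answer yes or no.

yes

Work backward from North Co.'s decision.
- X: North Co. compares 5, 4, 4 and picks Uptown; South Co. would get 2.
- Y: North Co. compares 7, 6, 5 and picks Uptown; South Co. would get 11.
- Z: North Co. compares 7, 5, 5 and picks Uptown; South Co. would get 8.
Maximizing over 2, 11, 8, South Co. chooses Y. Subgame-perfect outcome: (Uptown, Y) with payoffs (7, 11).
For the simultaneous game, intersect best replies.
North Co.'s best replies: X→Uptown; Y→Uptown; Z→Uptown.
South Co.'s best replies: Uptown→Y; Midtown→X; Downtown→Y.
Only (Uptown, Y) has each player best-responding; Nash payoffs (7, 11).
Sequential outcome (Uptown, Y) coincides with the Nash profile (Uptown, Y).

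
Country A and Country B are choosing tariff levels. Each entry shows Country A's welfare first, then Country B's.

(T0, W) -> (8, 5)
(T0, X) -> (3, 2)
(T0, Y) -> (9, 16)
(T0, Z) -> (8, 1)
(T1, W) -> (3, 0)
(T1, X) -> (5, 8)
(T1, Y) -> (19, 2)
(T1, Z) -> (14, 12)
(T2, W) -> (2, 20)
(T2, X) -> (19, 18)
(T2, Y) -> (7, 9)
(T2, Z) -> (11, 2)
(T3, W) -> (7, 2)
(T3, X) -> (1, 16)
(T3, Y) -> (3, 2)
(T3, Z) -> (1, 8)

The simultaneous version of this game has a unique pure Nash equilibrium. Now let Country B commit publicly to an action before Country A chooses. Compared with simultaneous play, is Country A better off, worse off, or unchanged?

better off

Solve by backward induction (Country B leads).
- W → Country A plays T0 (best of 8, 3, 2, 7); Country B gets 5.
- X → Country A plays T2 (best of 3, 5, 19, 1); Country B gets 18.
- Y → Country A plays T1 (best of 9, 19, 7, 3); Country B gets 2.
- Z → Country A plays T1 (best of 8, 14, 11, 1); Country B gets 12.
Country B's induced payoffs are 5, 18, 2, 12, so Country B commits to X. Subgame-perfect outcome: (T2, X) with payoffs (19, 18).
Under simultaneous play:
Country A's best replies: W→T0; X→T2; Y→T1; Z→T1.
Country B's best replies: T0→Y; T1→Z; T2→W; T3→X.
The unique mutual best reply is (T1, Z), giving (14, 12).
Country A earns 19 sequentially versus 14 at the Nash outcome: better off.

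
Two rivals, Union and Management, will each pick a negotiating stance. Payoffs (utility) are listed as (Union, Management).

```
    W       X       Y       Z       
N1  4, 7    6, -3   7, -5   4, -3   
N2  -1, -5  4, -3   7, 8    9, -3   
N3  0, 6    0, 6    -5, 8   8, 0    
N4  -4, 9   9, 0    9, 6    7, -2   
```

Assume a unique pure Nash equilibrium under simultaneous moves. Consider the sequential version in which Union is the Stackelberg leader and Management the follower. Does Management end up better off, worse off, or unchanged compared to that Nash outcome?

Solve by backward induction (Union leads).
- N1: BR = W, leader payoff 4.
- N2: BR = Y, leader payoff 7.
- N3: BR = Y, leader payoff -5.
- N4: BR = W, leader payoff -4.
Maximizing over 4, 7, -5, -4, Union chooses N2. Subgame-perfect outcome: (N2, Y) with payoffs (7, 8).
For the simultaneous game, intersect best replies.
Union's best replies: W→N1; X→N4; Y→N4; Z→N2.
Management's best replies: N1→W; N2→Y; N3→Y; N4→W.
Only (N1, W) has each player best-responding; Nash payoffs (4, 7).
Management earns 8 sequentially versus 7 at the Nash outcome: better off.

better off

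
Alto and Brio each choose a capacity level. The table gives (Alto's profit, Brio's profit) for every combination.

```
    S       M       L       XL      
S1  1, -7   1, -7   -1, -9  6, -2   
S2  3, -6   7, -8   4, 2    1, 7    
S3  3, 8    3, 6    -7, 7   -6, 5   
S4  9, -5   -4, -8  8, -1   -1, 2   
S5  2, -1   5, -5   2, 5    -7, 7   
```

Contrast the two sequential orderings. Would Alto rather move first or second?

If Alto leads: Brio's best replies are S1→XL, S2→XL, S3→S, S4→XL, S5→XL; Alto's induced payoffs 6, 1, 3, -1, -7; outcome (S1, XL), payoffs (6, -2).
If Brio leads: Alto's best replies are S→S4, M→S2, L→S4, XL→S1; Brio's induced payoffs -5, -8, -1, -2; outcome (S4, L), payoffs (8, -1).
Alto gets 6 moving first and 8 moving second, so Alto prefers to move second.

second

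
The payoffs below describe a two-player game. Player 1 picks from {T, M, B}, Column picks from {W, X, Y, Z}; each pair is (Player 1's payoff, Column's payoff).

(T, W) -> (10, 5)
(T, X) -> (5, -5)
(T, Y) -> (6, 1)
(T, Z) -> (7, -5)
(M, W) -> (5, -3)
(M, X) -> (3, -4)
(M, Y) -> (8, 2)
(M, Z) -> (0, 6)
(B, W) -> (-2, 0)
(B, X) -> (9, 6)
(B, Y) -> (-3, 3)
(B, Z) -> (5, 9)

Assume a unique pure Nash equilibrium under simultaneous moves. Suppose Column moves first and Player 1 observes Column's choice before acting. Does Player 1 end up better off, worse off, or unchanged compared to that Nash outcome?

Backward induction with Column moving first.
- W: Player 1 compares 10, 5, -2 and picks T; Column would get 5.
- X: Player 1 compares 5, 3, 9 and picks B; Column would get 6.
- Y: Player 1 compares 6, 8, -3 and picks M; Column would get 2.
- Z: Player 1 compares 7, 0, 5 and picks T; Column would get -5.
Maximizing over 5, 6, 2, -5, Column chooses X. Subgame-perfect outcome: (B, X) with payoffs (9, 6).
For the simultaneous game, intersect best replies.
Player 1's best replies: W→T; X→B; Y→M; Z→T.
Column's best replies: T→W; M→Z; B→Z.
Only (T, W) has each player best-responding; Nash payoffs (10, 5).
Player 1 earns 9 sequentially versus 10 at the Nash outcome: worse off.

worse off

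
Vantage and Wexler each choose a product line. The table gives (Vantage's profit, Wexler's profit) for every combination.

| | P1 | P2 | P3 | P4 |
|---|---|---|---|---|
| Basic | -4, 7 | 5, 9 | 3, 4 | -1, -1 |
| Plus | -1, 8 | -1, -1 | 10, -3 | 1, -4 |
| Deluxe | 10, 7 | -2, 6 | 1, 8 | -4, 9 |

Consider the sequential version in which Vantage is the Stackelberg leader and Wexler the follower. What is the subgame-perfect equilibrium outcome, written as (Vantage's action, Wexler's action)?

(Basic, P2)

Wexler best-responds to each possible Vantage move:
- Basic: BR = P2, leader payoff 5.
- Plus: BR = P1, leader payoff -1.
- Deluxe: BR = P4, leader payoff -4.
Among 5, -1, -4, the best is 5 at Basic. Subgame-perfect outcome: (Basic, P2) with payoffs (5, 9).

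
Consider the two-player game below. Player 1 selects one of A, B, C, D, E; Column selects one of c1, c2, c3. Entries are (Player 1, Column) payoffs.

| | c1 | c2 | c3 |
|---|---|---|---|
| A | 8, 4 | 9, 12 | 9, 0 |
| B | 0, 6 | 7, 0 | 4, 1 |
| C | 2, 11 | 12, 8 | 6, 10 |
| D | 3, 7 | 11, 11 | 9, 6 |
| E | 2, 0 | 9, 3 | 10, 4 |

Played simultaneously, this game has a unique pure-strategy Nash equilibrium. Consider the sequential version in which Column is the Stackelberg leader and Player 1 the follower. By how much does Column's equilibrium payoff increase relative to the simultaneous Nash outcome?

Backward induction with Column moving first.
- c1 → Player 1 plays A (best of 8, 0, 2, 3, 2); Column gets 4.
- c2 → Player 1 plays C (best of 9, 7, 12, 11, 9); Column gets 8.
- c3 → Player 1 plays E (best of 9, 4, 6, 9, 10); Column gets 4.
Column's induced payoffs are 4, 8, 4, so Column commits to c2. Subgame-perfect outcome: (C, c2) with payoffs (12, 8).
For the simultaneous game, intersect best replies.
Player 1's best replies: c1→A; c2→C; c3→E.
Column's best replies: A→c2; B→c1; C→c1; D→c2; E→c3.
Only (E, c3) has each player best-responding; Nash payoffs (10, 4).
Column's commitment gain: 8 − 4 = 4.

4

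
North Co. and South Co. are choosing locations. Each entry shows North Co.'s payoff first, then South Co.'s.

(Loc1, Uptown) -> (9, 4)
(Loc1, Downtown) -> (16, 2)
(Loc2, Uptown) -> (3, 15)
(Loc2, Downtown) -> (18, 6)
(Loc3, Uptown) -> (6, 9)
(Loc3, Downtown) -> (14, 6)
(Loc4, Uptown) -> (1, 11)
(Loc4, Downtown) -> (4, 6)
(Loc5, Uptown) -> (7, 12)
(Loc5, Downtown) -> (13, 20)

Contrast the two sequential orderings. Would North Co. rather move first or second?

second

If North Co. leads: South Co.'s best replies are Loc1→Uptown, Loc2→Uptown, Loc3→Uptown, Loc4→Uptown, Loc5→Downtown; North Co.'s induced payoffs 9, 3, 6, 1, 13; outcome (Loc5, Downtown), payoffs (13, 20).
If South Co. leads: North Co.'s best replies are Uptown→Loc1, Downtown→Loc2; South Co.'s induced payoffs 4, 6; outcome (Loc2, Downtown), payoffs (18, 6).
North Co. gets 13 moving first and 18 moving second, so North Co. prefers to move second.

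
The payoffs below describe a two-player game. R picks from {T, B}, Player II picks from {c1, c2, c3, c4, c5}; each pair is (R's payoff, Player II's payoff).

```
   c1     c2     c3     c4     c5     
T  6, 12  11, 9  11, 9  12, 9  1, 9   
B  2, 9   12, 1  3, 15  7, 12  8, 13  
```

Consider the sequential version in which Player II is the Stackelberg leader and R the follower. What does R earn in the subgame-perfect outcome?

R best-responds to each possible Player II move:
- c1: BR = T, leader payoff 12.
- c2: BR = B, leader payoff 1.
- c3: BR = T, leader payoff 9.
- c4: BR = T, leader payoff 9.
- c5: BR = B, leader payoff 13.
Among 12, 1, 9, 9, 13, the best is 13 at c5. Subgame-perfect outcome: (B, c5) with payoffs (8, 13).

8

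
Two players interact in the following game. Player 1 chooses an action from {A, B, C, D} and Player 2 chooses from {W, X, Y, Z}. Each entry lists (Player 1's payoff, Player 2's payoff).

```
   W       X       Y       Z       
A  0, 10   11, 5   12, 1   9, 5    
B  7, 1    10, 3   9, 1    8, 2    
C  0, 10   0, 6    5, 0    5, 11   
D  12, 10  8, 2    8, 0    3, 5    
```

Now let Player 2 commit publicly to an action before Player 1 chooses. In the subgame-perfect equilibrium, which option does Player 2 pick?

Player 1 best-responds to each possible Player 2 move:
- W: Player 1 compares 0, 7, 0, 12 and picks D; Player 2 would get 10.
- X: Player 1 compares 11, 10, 0, 8 and picks A; Player 2 would get 5.
- Y: Player 1 compares 12, 9, 5, 8 and picks A; Player 2 would get 1.
- Z: Player 1 compares 9, 8, 5, 3 and picks A; Player 2 would get 5.
Maximizing over 10, 5, 1, 5, Player 2 chooses W. Subgame-perfect outcome: (D, W) with payoffs (12, 10).

W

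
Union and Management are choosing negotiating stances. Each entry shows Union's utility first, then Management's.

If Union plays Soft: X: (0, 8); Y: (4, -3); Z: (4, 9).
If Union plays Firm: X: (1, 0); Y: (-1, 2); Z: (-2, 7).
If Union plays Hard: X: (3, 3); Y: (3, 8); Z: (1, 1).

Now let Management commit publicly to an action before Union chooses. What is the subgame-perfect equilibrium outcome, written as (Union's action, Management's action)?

Solve by backward induction (Management leads).
- X → Union plays Hard (best of 0, 1, 3); Management gets 3.
- Y → Union plays Soft (best of 4, -1, 3); Management gets -3.
- Z → Union plays Soft (best of 4, -2, 1); Management gets 9.
Maximizing over 3, -3, 9, Management chooses Z. Subgame-perfect outcome: (Soft, Z) with payoffs (4, 9).

(Soft, Z)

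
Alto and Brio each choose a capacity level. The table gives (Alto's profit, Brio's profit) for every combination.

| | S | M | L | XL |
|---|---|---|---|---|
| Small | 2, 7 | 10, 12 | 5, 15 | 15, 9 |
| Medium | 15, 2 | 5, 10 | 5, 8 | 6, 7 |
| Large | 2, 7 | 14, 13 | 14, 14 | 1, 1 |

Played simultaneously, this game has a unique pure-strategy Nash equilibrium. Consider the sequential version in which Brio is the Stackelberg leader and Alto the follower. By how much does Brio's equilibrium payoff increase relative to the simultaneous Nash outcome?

0

Work backward from Alto's decision.
- S → Alto plays Medium (best of 2, 15, 2); Brio gets 2.
- M → Alto plays Large (best of 10, 5, 14); Brio gets 13.
- L → Alto plays Large (best of 5, 5, 14); Brio gets 14.
- XL → Alto plays Small (best of 15, 6, 1); Brio gets 9.
Maximizing over 2, 13, 14, 9, Brio chooses L. Subgame-perfect outcome: (Large, L) with payoffs (14, 14).
Now find the simultaneous Nash equilibrium.
Alto's best replies: S→Medium; M→Large; L→Large; XL→Small.
Brio's best replies: Small→L; Medium→M; Large→L.
Only (Large, L) has each player best-responding; Nash payoffs (14, 14).
Brio's commitment gain: 14 − 14 = 0.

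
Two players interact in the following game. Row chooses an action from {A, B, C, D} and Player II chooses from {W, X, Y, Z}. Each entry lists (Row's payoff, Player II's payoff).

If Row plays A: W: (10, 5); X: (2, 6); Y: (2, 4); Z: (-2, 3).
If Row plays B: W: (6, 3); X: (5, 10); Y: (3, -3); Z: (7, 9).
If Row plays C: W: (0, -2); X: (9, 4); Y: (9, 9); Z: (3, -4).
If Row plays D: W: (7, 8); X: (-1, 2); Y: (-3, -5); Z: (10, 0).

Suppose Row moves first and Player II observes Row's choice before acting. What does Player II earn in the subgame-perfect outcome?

9

Backward induction with Row moving first.
- A → Player II plays X (best of 5, 6, 4, 3); Row gets 2.
- B → Player II plays X (best of 3, 10, -3, 9); Row gets 5.
- C → Player II plays Y (best of -2, 4, 9, -4); Row gets 9.
- D → Player II plays W (best of 8, 2, -5, 0); Row gets 7.
Row's induced payoffs are 2, 5, 9, 7, so Row commits to C. Subgame-perfect outcome: (C, Y) with payoffs (9, 9).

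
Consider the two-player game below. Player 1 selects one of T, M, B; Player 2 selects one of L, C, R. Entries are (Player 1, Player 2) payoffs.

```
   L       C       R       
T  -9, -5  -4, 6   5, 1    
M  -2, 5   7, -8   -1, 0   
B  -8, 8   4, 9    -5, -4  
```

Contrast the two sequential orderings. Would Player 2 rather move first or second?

second

If Player 1 leads: Player 2's best replies are T→C, M→L, B→C; Player 1's induced payoffs -4, -2, 4; outcome (B, C), payoffs (4, 9).
If Player 2 leads: Player 1's best replies are L→M, C→M, R→T; Player 2's induced payoffs 5, -8, 1; outcome (M, L), payoffs (-2, 5).
Player 2 gets 5 moving first and 9 moving second, so Player 2 prefers to move second.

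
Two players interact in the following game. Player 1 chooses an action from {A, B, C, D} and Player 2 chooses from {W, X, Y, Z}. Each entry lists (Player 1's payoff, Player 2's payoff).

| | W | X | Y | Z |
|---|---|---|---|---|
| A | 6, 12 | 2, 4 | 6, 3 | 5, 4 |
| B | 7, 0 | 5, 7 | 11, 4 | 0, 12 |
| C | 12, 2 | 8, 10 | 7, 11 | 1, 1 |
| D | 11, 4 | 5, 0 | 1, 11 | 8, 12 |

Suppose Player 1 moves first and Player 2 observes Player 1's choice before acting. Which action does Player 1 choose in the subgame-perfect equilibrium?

D

Player 2 best-responds to each possible Player 1 move:
- A: Player 2 compares 12, 4, 3, 4 and picks W; Player 1 would get 6.
- B: Player 2 compares 0, 7, 4, 12 and picks Z; Player 1 would get 0.
- C: Player 2 compares 2, 10, 11, 1 and picks Y; Player 1 would get 7.
- D: Player 2 compares 4, 0, 11, 12 and picks Z; Player 1 would get 8.
Among 6, 0, 7, 8, the best is 8 at D. Subgame-perfect outcome: (D, Z) with payoffs (8, 12).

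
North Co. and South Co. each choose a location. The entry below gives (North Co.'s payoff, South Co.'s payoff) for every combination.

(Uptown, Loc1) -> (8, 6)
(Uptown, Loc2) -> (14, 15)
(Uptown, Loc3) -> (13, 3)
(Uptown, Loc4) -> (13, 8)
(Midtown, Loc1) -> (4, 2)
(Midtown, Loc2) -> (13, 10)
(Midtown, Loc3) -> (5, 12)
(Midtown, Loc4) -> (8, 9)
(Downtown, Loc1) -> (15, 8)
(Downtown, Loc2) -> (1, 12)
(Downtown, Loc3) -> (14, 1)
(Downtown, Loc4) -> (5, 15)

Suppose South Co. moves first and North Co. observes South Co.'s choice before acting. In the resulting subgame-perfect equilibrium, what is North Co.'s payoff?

14

Work backward from North Co.'s decision.
- Loc1: BR = Downtown, leader payoff 8.
- Loc2: BR = Uptown, leader payoff 15.
- Loc3: BR = Downtown, leader payoff 1.
- Loc4: BR = Uptown, leader payoff 8.
Among 8, 15, 1, 8, the best is 15 at Loc2. Subgame-perfect outcome: (Uptown, Loc2) with payoffs (14, 15).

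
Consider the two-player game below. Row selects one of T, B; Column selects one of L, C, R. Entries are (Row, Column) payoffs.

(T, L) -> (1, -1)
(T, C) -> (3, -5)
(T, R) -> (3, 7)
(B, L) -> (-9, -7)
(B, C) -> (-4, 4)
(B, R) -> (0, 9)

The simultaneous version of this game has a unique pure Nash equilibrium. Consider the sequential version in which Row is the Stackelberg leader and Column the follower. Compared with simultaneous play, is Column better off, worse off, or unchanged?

Work backward from Column's decision.
- T: BR = R, leader payoff 3.
- B: BR = R, leader payoff 0.
Among 3, 0, the best is 3 at T. Subgame-perfect outcome: (T, R) with payoffs (3, 7).
For the simultaneous game, intersect best replies.
Row's best replies: L→T; C→T; R→T.
Column's best replies: T→R; B→R.
Only (T, R) has each player best-responding; Nash payoffs (3, 7).
Column earns 7 sequentially versus 7 at the Nash outcome: unchanged.

unchanged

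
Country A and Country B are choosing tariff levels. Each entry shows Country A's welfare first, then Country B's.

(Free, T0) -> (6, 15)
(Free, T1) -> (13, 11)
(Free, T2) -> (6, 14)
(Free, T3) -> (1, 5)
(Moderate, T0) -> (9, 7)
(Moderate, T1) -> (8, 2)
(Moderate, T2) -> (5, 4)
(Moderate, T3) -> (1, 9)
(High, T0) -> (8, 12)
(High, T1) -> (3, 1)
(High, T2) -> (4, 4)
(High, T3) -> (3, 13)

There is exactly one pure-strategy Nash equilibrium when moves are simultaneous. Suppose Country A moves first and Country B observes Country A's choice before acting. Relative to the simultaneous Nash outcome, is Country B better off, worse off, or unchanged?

Backward induction with Country A moving first.
- Free → Country B plays T0 (best of 15, 11, 14, 5); Country A gets 6.
- Moderate → Country B plays T3 (best of 7, 2, 4, 9); Country A gets 1.
- High → Country B plays T3 (best of 12, 1, 4, 13); Country A gets 3.
Among 6, 1, 3, the best is 6 at Free. Subgame-perfect outcome: (Free, T0) with payoffs (6, 15).
Now find the simultaneous Nash equilibrium.
Country A's best replies: T0→Moderate; T1→Free; T2→Free; T3→High.
Country B's best replies: Free→T0; Moderate→T3; High→T3.
The unique mutual best reply is (High, T3), giving (3, 13).
Country B earns 15 sequentially versus 13 at the Nash outcome: better off.

better off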